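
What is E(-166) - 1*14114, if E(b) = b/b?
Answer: -14113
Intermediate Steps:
E(b) = 1
E(-166) - 1*14114 = 1 - 1*14114 = 1 - 14114 = -14113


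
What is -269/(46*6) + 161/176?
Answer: -727/12144 ≈ -0.059865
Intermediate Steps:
-269/(46*6) + 161/176 = -269/276 + 161*(1/176) = -269*1/276 + 161/176 = -269/276 + 161/176 = -727/12144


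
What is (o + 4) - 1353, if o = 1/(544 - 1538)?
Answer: -1340907/994 ≈ -1349.0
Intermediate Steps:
o = -1/994 (o = 1/(-994) = -1/994 ≈ -0.0010060)
(o + 4) - 1353 = (-1/994 + 4) - 1353 = 3975/994 - 1353 = -1340907/994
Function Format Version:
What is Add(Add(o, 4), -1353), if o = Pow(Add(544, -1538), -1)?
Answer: Rational(-1340907, 994) ≈ -1349.0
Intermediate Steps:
o = Rational(-1, 994) (o = Pow(-994, -1) = Rational(-1, 994) ≈ -0.0010060)
Add(Add(o, 4), -1353) = Add(Add(Rational(-1, 994), 4), -1353) = Add(Rational(3975, 994), -1353) = Rational(-1340907, 994)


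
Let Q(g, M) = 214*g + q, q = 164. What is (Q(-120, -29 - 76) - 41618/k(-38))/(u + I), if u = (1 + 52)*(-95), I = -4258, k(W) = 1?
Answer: 67134/9293 ≈ 7.2241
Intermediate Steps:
u = -5035 (u = 53*(-95) = -5035)
Q(g, M) = 164 + 214*g (Q(g, M) = 214*g + 164 = 164 + 214*g)
(Q(-120, -29 - 76) - 41618/k(-38))/(u + I) = ((164 + 214*(-120)) - 41618/1)/(-5035 - 4258) = ((164 - 25680) - 41618*1)/(-9293) = (-25516 - 41618)*(-1/9293) = -67134*(-1/9293) = 67134/9293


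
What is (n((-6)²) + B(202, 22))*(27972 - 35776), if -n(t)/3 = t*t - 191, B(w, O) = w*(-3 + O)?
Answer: -4081492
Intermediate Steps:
n(t) = 573 - 3*t² (n(t) = -3*(t*t - 191) = -3*(t² - 191) = -3*(-191 + t²) = 573 - 3*t²)
(n((-6)²) + B(202, 22))*(27972 - 35776) = ((573 - 3*((-6)²)²) + 202*(-3 + 22))*(27972 - 35776) = ((573 - 3*36²) + 202*19)*(-7804) = ((573 - 3*1296) + 3838)*(-7804) = ((573 - 3888) + 3838)*(-7804) = (-3315 + 3838)*(-7804) = 523*(-7804) = -4081492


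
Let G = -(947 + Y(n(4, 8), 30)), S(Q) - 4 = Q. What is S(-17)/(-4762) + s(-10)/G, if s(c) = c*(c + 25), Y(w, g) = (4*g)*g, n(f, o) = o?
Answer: 773411/21652814 ≈ 0.035719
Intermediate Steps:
S(Q) = 4 + Q
Y(w, g) = 4*g²
s(c) = c*(25 + c)
G = -4547 (G = -(947 + 4*30²) = -(947 + 4*900) = -(947 + 3600) = -1*4547 = -4547)
S(-17)/(-4762) + s(-10)/G = (4 - 17)/(-4762) - 10*(25 - 10)/(-4547) = -13*(-1/4762) - 10*15*(-1/4547) = 13/4762 - 150*(-1/4547) = 13/4762 + 150/4547 = 773411/21652814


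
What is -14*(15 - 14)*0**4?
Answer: 0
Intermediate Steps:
-14*(15 - 14)*0**4 = -14*1*0 = -14*0 = 0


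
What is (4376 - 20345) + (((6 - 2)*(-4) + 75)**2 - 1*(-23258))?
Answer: 10770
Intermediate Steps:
(4376 - 20345) + (((6 - 2)*(-4) + 75)**2 - 1*(-23258)) = -15969 + ((4*(-4) + 75)**2 + 23258) = -15969 + ((-16 + 75)**2 + 23258) = -15969 + (59**2 + 23258) = -15969 + (3481 + 23258) = -15969 + 26739 = 10770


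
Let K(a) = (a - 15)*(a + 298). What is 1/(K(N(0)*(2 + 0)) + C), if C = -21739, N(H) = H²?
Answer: -1/26209 ≈ -3.8155e-5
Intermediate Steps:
K(a) = (-15 + a)*(298 + a)
1/(K(N(0)*(2 + 0)) + C) = 1/((-4470 + (0²*(2 + 0))² + 283*(0²*(2 + 0))) - 21739) = 1/((-4470 + (0*2)² + 283*(0*2)) - 21739) = 1/((-4470 + 0² + 283*0) - 21739) = 1/((-4470 + 0 + 0) - 21739) = 1/(-4470 - 21739) = 1/(-26209) = -1/26209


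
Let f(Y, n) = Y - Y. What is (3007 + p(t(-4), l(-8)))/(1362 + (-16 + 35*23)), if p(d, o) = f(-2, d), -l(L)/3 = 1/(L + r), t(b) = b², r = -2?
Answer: 3007/2151 ≈ 1.3980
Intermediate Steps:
f(Y, n) = 0
l(L) = -3/(-2 + L) (l(L) = -3/(L - 2) = -3/(-2 + L))
p(d, o) = 0
(3007 + p(t(-4), l(-8)))/(1362 + (-16 + 35*23)) = (3007 + 0)/(1362 + (-16 + 35*23)) = 3007/(1362 + (-16 + 805)) = 3007/(1362 + 789) = 3007/2151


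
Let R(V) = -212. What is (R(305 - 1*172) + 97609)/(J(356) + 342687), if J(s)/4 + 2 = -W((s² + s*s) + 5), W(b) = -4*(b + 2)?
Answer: 97397/4398343 ≈ 0.022144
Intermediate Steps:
W(b) = -8 - 4*b (W(b) = -4*(2 + b) = -8 - 4*b)
J(s) = 104 + 32*s² (J(s) = -8 + 4*(-(-8 - 4*((s² + s*s) + 5))) = -8 + 4*(-(-8 - 4*((s² + s²) + 5))) = -8 + 4*(-(-8 - 4*(2*s² + 5))) = -8 + 4*(-(-8 - 4*(5 + 2*s²))) = -8 + 4*(-(-8 + (-20 - 8*s²))) = -8 + 4*(-(-28 - 8*s²)) = -8 + 4*(28 + 8*s²) = -8 + (112 + 32*s²) = 104 + 32*s²)
(R(305 - 1*172) + 97609)/(J(356) + 342687) = (-212 + 97609)/((104 + 32*356²) + 342687) = 97397/((104 + 32*126736) + 342687) = 97397/((104 + 4055552) + 342687) = 97397/(4055656 + 342687) = 97397/4398343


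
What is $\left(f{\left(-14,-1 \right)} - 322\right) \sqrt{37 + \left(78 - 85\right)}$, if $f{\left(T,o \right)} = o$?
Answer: $- 323 \sqrt{30} \approx -1769.1$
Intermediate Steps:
$\left(f{\left(-14,-1 \right)} - 322\right) \sqrt{37 + \left(78 - 85\right)} = \left(-1 - 322\right) \sqrt{37 + \left(78 - 85\right)} = - 323 \sqrt{37 + \left(78 - 85\right)} = - 323 \sqrt{37 - 7} = - 323 \sqrt{30}$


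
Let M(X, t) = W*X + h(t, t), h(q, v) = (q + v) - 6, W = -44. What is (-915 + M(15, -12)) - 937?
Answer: -2542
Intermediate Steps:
h(q, v) = -6 + q + v
M(X, t) = -6 - 44*X + 2*t (M(X, t) = -44*X + (-6 + t + t) = -44*X + (-6 + 2*t) = -6 - 44*X + 2*t)
(-915 + M(15, -12)) - 937 = (-915 + (-6 - 44*15 + 2*(-12))) - 937 = (-915 + (-6 - 660 - 24)) - 937 = (-915 - 690) - 937 = -1605 - 937 = -2542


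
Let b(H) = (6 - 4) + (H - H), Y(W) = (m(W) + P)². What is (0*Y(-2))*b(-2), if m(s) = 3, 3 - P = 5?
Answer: 0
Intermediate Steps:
P = -2 (P = 3 - 1*5 = 3 - 5 = -2)
Y(W) = 1 (Y(W) = (3 - 2)² = 1² = 1)
b(H) = 2 (b(H) = 2 + 0 = 2)
(0*Y(-2))*b(-2) = (0*1)*2 = 0*2 = 0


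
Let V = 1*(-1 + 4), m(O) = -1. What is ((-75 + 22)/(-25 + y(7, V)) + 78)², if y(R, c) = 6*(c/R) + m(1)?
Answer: 173264569/26896 ≈ 6442.0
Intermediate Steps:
V = 3 (V = 1*3 = 3)
y(R, c) = -1 + 6*c/R (y(R, c) = 6*(c/R) - 1 = 6*c/R - 1 = -1 + 6*c/R)
((-75 + 22)/(-25 + y(7, V)) + 78)² = ((-75 + 22)/(-25 + (-1*7 + 6*3)/7) + 78)² = (-53/(-25 + (-7 + 18)/7) + 78)² = (-53/(-25 + (⅐)*11) + 78)² = (-53/(-25 + 11/7) + 78)² = (-53/(-164/7) + 78)² = (-53*(-7/164) + 78)² = (371/164 + 78)² = (13163/164)² = 173264569/26896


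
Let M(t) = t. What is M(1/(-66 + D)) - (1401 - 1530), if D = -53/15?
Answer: 134532/1043 ≈ 128.99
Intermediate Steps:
D = -53/15 (D = -53*1/15 = -53/15 ≈ -3.5333)
M(1/(-66 + D)) - (1401 - 1530) = 1/(-66 - 53/15) - (1401 - 1530) = 1/(-1043/15) - 1*(-129) = -15/1043 + 129 = 134532/1043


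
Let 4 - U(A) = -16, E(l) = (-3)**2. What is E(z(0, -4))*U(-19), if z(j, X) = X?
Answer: 180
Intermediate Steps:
E(l) = 9
U(A) = 20 (U(A) = 4 - 1*(-16) = 4 + 16 = 20)
E(z(0, -4))*U(-19) = 9*20 = 180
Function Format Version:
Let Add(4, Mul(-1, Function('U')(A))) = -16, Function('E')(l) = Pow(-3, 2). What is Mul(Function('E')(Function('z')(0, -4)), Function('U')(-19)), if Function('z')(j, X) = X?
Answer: 180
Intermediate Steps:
Function('E')(l) = 9
Function('U')(A) = 20 (Function('U')(A) = Add(4, Mul(-1, -16)) = Add(4, 16) = 20)
Mul(Function('E')(Function('z')(0, -4)), Function('U')(-19)) = Mul(9, 20) = 180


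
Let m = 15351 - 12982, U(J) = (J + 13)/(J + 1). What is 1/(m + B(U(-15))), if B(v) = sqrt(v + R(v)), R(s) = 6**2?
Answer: 721/1708038 - sqrt(1771)/39284874 ≈ 0.00042105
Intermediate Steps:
U(J) = (13 + J)/(1 + J)
R(s) = 36
B(v) = sqrt(36 + v) (B(v) = sqrt(v + 36) = sqrt(36 + v))
m = 2369
1/(m + B(U(-15))) = 1/(2369 + sqrt(36 + (13 - 15)/(1 - 15))) = 1/(2369 + sqrt(36 - 2/(-14))) = 1/(2369 + sqrt(36 - 1/14*(-2))) = 1/(2369 + sqrt(36 + 1/7)) = 1/(2369 + sqrt(253/7)) = 1/(2369 + sqrt(1771)/7)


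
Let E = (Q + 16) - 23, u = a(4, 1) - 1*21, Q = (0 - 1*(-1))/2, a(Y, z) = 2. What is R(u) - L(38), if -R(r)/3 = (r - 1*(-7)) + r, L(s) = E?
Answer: 199/2 ≈ 99.500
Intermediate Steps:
Q = ½ (Q = (0 + 1)*(½) = 1*(½) = ½ ≈ 0.50000)
u = -19 (u = 2 - 1*21 = 2 - 21 = -19)
E = -13/2 (E = (½ + 16) - 23 = 33/2 - 23 = -13/2 ≈ -6.5000)
L(s) = -13/2
R(r) = -21 - 6*r (R(r) = -3*((r - 1*(-7)) + r) = -3*((r + 7) + r) = -3*((7 + r) + r) = -3*(7 + 2*r) = -21 - 6*r)
R(u) - L(38) = (-21 - 6*(-19)) - 1*(-13/2) = (-21 + 114) + 13/2 = 93 + 13/2 = 199/2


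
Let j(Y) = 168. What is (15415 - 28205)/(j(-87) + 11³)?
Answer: -12790/1499 ≈ -8.5323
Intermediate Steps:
(15415 - 28205)/(j(-87) + 11³) = (15415 - 28205)/(168 + 11³) = -12790/(168 + 1331) = -12790/1499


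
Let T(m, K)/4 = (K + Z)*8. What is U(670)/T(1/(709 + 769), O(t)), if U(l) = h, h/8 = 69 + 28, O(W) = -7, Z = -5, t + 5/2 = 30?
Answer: -97/48 ≈ -2.0208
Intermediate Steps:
t = 55/2 (t = -5/2 + 30 = 55/2 ≈ 27.500)
h = 776 (h = 8*(69 + 28) = 8*97 = 776)
T(m, K) = -160 + 32*K (T(m, K) = 4*((K - 5)*8) = 4*((-5 + K)*8) = 4*(-40 + 8*K) = -160 + 32*K)
U(l) = 776
U(670)/T(1/(709 + 769), O(t)) = 776/(-160 + 32*(-7)) = 776/(-160 - 224) = 776/(-384) = 776*(-1/384) = -97/48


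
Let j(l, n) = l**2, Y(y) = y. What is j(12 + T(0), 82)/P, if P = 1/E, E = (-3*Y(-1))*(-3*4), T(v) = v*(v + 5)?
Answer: -5184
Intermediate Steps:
T(v) = v*(5 + v)
E = -36 (E = (-3*(-1))*(-3*4) = 3*(-12) = -36)
P = -1/36 (P = 1/(-36) = -1/36 ≈ -0.027778)
j(12 + T(0), 82)/P = (12 + 0*(5 + 0))**2/(-1/36) = (12 + 0*5)**2*(-36) = (12 + 0)**2*(-36) = 12**2*(-36) = 144*(-36) = -5184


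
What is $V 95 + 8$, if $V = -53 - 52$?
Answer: $-9967$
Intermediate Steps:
$V = -105$
$V 95 + 8 = \left(-105\right) 95 + 8 = -9975 + 8 = -9967$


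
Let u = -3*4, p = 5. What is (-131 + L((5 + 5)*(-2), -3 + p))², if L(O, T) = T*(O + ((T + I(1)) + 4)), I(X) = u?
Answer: 33489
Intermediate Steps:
u = -12
I(X) = -12
L(O, T) = T*(-8 + O + T) (L(O, T) = T*(O + ((T - 12) + 4)) = T*(O + ((-12 + T) + 4)) = T*(O + (-8 + T)) = T*(-8 + O + T))
(-131 + L((5 + 5)*(-2), -3 + p))² = (-131 + (-3 + 5)*(-8 + (5 + 5)*(-2) + (-3 + 5)))² = (-131 + 2*(-8 + 10*(-2) + 2))² = (-131 + 2*(-8 - 20 + 2))² = (-131 + 2*(-26))² = (-131 - 52)² = (-183)² = 33489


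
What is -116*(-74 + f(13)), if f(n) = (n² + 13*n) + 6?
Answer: -31320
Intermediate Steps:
f(n) = 6 + n² + 13*n
-116*(-74 + f(13)) = -116*(-74 + (6 + 13² + 13*13)) = -116*(-74 + (6 + 169 + 169)) = -116*(-74 + 344) = -116*270 = -31320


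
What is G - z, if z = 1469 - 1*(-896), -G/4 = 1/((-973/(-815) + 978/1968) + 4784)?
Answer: -3025571274465/1279310869 ≈ -2365.0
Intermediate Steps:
G = -1069280/1279310869 (G = -4/((-973/(-815) + 978/1968) + 4784) = -4/((-973*(-1/815) + 978*(1/1968)) + 4784) = -4/((973/815 + 163/328) + 4784) = -4/(451989/267320 + 4784) = -4/1279310869/267320 = -4*267320/1279310869 = -1069280/1279310869 ≈ -0.00083582)
z = 2365 (z = 1469 + 896 = 2365)
G - z = -1069280/1279310869 - 1*2365 = -1069280/1279310869 - 2365 = -3025571274465/1279310869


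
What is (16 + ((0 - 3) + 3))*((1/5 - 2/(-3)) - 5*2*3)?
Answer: -6992/15 ≈ -466.13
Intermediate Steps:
(16 + ((0 - 3) + 3))*((1/5 - 2/(-3)) - 5*2*3) = (16 + (-3 + 3))*((1*(⅕) - 2*(-⅓)) - 10*3) = (16 + 0)*((⅕ + ⅔) - 30) = 16*(13/15 - 30) = 16*(-437/15) = -6992/15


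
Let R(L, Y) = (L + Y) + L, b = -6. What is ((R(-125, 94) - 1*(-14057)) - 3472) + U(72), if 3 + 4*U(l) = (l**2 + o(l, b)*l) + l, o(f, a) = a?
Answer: 46537/4 ≈ 11634.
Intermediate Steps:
U(l) = -3/4 - 5*l/4 + l**2/4 (U(l) = -3/4 + ((l**2 - 6*l) + l)/4 = -3/4 + (l**2 - 5*l)/4 = -3/4 + (-5*l/4 + l**2/4) = -3/4 - 5*l/4 + l**2/4)
R(L, Y) = Y + 2*L
((R(-125, 94) - 1*(-14057)) - 3472) + U(72) = (((94 + 2*(-125)) - 1*(-14057)) - 3472) + (-3/4 - 5/4*72 + (1/4)*72**2) = (((94 - 250) + 14057) - 3472) + (-3/4 - 90 + (1/4)*5184) = ((-156 + 14057) - 3472) + (-3/4 - 90 + 1296) = (13901 - 3472) + 4821/4 = 10429 + 4821/4 = 46537/4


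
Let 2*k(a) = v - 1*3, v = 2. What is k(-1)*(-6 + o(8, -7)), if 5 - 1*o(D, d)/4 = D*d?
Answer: -119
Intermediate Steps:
k(a) = -1/2 (k(a) = (2 - 1*3)/2 = (2 - 3)/2 = (1/2)*(-1) = -1/2)
o(D, d) = 20 - 4*D*d
k(-1)*(-6 + o(8, -7)) = -(-6 + (20 - 4*8*(-7)))/2 = -(-6 + (20 + 224))/2 = -(-6 + 244)/2 = -1/2*238 = -119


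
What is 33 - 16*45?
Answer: -687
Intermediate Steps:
33 - 16*45 = 33 - 720 = -687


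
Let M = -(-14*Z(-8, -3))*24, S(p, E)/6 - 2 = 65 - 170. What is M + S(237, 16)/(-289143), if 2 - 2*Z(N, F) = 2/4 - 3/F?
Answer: 8096210/96381 ≈ 84.002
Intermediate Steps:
S(p, E) = -618 (S(p, E) = 12 + 6*(65 - 170) = 12 + 6*(-105) = 12 - 630 = -618)
Z(N, F) = 3/4 + 3/(2*F) (Z(N, F) = 1 - (2/4 - 3/F)/2 = 1 - (2*(1/4) - 3/F)/2 = 1 - (1/2 - 3/F)/2 = 1 + (-1/4 + 3/(2*F)) = 3/4 + 3/(2*F))
M = 84 (M = -(-21*(2 - 3)/(2*(-3)))*24 = -(-21*(-1)*(-1)/(2*3))*24 = -(-14*1/4)*24 = -(-7)*24/2 = -1*(-84) = 84)
M + S(237, 16)/(-289143) = 84 - 618/(-289143) = 84 - 618*(-1/289143) = 84 + 206/96381 = 8096210/96381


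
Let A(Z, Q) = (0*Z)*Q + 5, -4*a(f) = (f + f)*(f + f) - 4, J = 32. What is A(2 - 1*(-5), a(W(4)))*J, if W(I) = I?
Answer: 160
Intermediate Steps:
a(f) = 1 - f² (a(f) = -((f + f)*(f + f) - 4)/4 = -((2*f)*(2*f) - 4)/4 = -(4*f² - 4)/4 = -(-4 + 4*f²)/4 = 1 - f²)
A(Z, Q) = 5 (A(Z, Q) = 0*Q + 5 = 0 + 5 = 5)
A(2 - 1*(-5), a(W(4)))*J = 5*32 = 160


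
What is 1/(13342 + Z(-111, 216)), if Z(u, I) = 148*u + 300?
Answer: -1/2786 ≈ -0.00035894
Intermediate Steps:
Z(u, I) = 300 + 148*u
1/(13342 + Z(-111, 216)) = 1/(13342 + (300 + 148*(-111))) = 1/(13342 + (300 - 16428)) = 1/(13342 - 16128) = 1/(-2786) = -1/2786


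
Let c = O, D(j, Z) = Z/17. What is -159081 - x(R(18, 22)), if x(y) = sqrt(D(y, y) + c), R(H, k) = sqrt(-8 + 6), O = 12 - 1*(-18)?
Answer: -159081 - sqrt(8670 + 17*I*sqrt(2))/17 ≈ -1.5909e+5 - 0.0075941*I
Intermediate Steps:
O = 30 (O = 12 + 18 = 30)
D(j, Z) = Z/17 (D(j, Z) = Z*(1/17) = Z/17)
c = 30
R(H, k) = I*sqrt(2) (R(H, k) = sqrt(-2) = I*sqrt(2))
x(y) = sqrt(30 + y/17) (x(y) = sqrt(y/17 + 30) = sqrt(30 + y/17))
-159081 - x(R(18, 22)) = -159081 - sqrt(8670 + 17*(I*sqrt(2)))/17 = -159081 - sqrt(8670 + 17*I*sqrt(2))/17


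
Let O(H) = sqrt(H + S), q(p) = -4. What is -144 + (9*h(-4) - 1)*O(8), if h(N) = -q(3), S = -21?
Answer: -144 + 35*I*sqrt(13) ≈ -144.0 + 126.19*I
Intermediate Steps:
h(N) = 4 (h(N) = -1*(-4) = 4)
O(H) = sqrt(-21 + H) (O(H) = sqrt(H - 21) = sqrt(-21 + H))
-144 + (9*h(-4) - 1)*O(8) = -144 + (9*4 - 1)*sqrt(-21 + 8) = -144 + (36 - 1)*sqrt(-13) = -144 + 35*(I*sqrt(13)) = -144 + 35*I*sqrt(13)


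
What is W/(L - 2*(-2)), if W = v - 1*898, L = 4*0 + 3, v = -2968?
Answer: -3866/7 ≈ -552.29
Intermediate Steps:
L = 3 (L = 0 + 3 = 3)
W = -3866 (W = -2968 - 1*898 = -2968 - 898 = -3866)
W/(L - 2*(-2)) = -3866/(3 - 2*(-2)) = -3866/(3 + 4) = -3866/7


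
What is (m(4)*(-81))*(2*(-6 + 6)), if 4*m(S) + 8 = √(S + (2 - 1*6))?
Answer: 0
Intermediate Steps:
m(S) = -2 + √(-4 + S)/4 (m(S) = -2 + √(S + (2 - 1*6))/4 = -2 + √(S + (2 - 6))/4 = -2 + √(S - 4)/4 = -2 + √(-4 + S)/4)
(m(4)*(-81))*(2*(-6 + 6)) = ((-2 + √(-4 + 4)/4)*(-81))*(2*(-6 + 6)) = ((-2 + √0/4)*(-81))*(2*0) = ((-2 + (¼)*0)*(-81))*0 = ((-2 + 0)*(-81))*0 = -2*(-81)*0 = 162*0 = 0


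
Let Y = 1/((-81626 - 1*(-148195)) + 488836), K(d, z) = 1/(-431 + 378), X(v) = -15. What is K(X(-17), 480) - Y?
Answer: -555458/29436465 ≈ -0.018870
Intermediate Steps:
K(d, z) = -1/53 (K(d, z) = 1/(-53) = -1/53)
Y = 1/555405 (Y = 1/((-81626 + 148195) + 488836) = 1/(66569 + 488836) = 1/555405 ≈ 1.8005e-6)
K(X(-17), 480) - Y = -1/53 - 1*1/555405 = -1/53 - 1/555405 = -555458/29436465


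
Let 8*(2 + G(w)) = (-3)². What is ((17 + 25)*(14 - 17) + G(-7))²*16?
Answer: 1030225/4 ≈ 2.5756e+5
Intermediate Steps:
G(w) = -7/8 (G(w) = -2 + (⅛)*(-3)² = -2 + (⅛)*9 = -2 + 9/8 = -7/8)
((17 + 25)*(14 - 17) + G(-7))²*16 = ((17 + 25)*(14 - 17) - 7/8)²*16 = (42*(-3) - 7/8)²*16 = (-126 - 7/8)²*16 = (-1015/8)²*16 = (1030225/64)*16 = 1030225/4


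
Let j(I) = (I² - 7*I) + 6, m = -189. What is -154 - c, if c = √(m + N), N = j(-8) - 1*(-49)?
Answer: -154 - I*√14 ≈ -154.0 - 3.7417*I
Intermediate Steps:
j(I) = 6 + I² - 7*I
N = 175 (N = (6 + (-8)² - 7*(-8)) - 1*(-49) = (6 + 64 + 56) + 49 = 126 + 49 = 175)
c = I*√14 (c = √(-189 + 175) = √(-14) = I*√14 ≈ 3.7417*I)
-154 - c = -154 - I*√14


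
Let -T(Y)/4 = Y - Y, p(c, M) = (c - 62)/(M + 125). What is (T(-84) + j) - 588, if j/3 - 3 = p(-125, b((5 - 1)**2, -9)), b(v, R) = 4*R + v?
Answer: -20452/35 ≈ -584.34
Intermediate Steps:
b(v, R) = v + 4*R
p(c, M) = (-62 + c)/(125 + M)
j = 128/35 (j = 9 + 3*((-62 - 125)/(125 + ((5 - 1)**2 + 4*(-9)))) = 9 + 3*(-187/(125 + (4**2 - 36))) = 9 + 3*(-187/(125 + (16 - 36))) = 9 + 3*(-187/(125 - 20)) = 9 + 3*(-187/105) = 9 - 187/35 = 128/35 ≈ 3.6571)
T(Y) = 0 (T(Y) = -4*(Y - Y) = -4*0 = 0)
(T(-84) + j) - 588 = (0 + 128/35) - 588 = 128/35 - 588 = -20452/35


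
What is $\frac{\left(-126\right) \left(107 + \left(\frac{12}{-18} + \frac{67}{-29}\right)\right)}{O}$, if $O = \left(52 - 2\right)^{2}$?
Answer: $- \frac{3801}{725} \approx -5.2428$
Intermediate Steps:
$O = 2500$ ($O = 50^{2} = 2500$)
$\frac{\left(-126\right) \left(107 + \left(\frac{12}{-18} + \frac{67}{-29}\right)\right)}{O} = \frac{\left(-126\right) \left(107 + \left(\frac{12}{-18} + \frac{67}{-29}\right)\right)}{2500} = - 126 \left(107 + \left(12 \left(- \frac{1}{18}\right) + 67 \left(- \frac{1}{29}\right)\right)\right) \frac{1}{2500} = - 126 \left(107 - \frac{259}{87}\right) \frac{1}{2500} = \left(-126\right) \frac{9050}{87} \cdot \frac{1}{2500} = \left(- \frac{380100}{29}\right) \frac{1}{2500} = - \frac{3801}{725}$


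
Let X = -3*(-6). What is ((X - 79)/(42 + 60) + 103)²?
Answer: 109098025/10404 ≈ 10486.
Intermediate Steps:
X = 18
((X - 79)/(42 + 60) + 103)² = ((18 - 79)/(42 + 60) + 103)² = (-61/102 + 103)² = (10445/102)² = 109098025/10404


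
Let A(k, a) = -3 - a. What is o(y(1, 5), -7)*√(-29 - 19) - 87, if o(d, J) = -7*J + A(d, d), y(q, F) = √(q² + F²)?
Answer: -87 + 4*I*√3*(46 - √26) ≈ -87.0 + 283.37*I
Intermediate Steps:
y(q, F) = √(F² + q²)
o(d, J) = -3 - d - 7*J (o(d, J) = -7*J + (-3 - d) = -3 - d - 7*J)
o(y(1, 5), -7)*√(-29 - 19) - 87 = (-3 - √(5² + 1²) - 7*(-7))*√(-29 - 19) - 87 = (-3 - √(25 + 1) + 49)*√(-48) - 87 = (-3 - √26 + 49)*(4*I*√3) - 87 = (46 - √26)*(4*I*√3) - 87 = 4*I*√3*(46 - √26) - 87 = -87 + 4*I*√3*(46 - √26)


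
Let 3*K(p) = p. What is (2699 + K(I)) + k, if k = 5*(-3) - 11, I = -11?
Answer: 8008/3 ≈ 2669.3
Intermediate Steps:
K(p) = p/3
k = -26 (k = -15 - 11 = -26)
(2699 + K(I)) + k = (2699 + (1/3)*(-11)) - 26 = (2699 - 11/3) - 26 = 8086/3 - 26 = 8008/3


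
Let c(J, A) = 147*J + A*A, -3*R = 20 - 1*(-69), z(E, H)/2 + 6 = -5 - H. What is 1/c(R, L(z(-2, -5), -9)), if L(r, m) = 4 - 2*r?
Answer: -1/3577 ≈ -0.00027956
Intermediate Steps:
z(E, H) = -22 - 2*H (z(E, H) = -12 + 2*(-5 - H) = -12 + (-10 - 2*H) = -22 - 2*H)
R = -89/3 (R = -(20 - 1*(-69))/3 = -(20 + 69)/3 = -⅓*89 = -89/3 ≈ -29.667)
c(J, A) = A² + 147*J (c(J, A) = 147*J + A² = A² + 147*J)
1/c(R, L(z(-2, -5), -9)) = 1/((4 - 2*(-22 - 2*(-5)))² + 147*(-89/3)) = 1/((4 - 2*(-22 + 10))² - 4361) = 1/((4 - 2*(-12))² - 4361) = 1/((4 + 24)² - 4361) = 1/(28² - 4361) = 1/(784 - 4361) = 1/(-3577) = -1/3577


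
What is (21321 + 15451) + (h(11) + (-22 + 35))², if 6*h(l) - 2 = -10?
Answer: 332173/9 ≈ 36908.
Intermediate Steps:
h(l) = -4/3 (h(l) = ⅓ + (⅙)*(-10) = ⅓ - 5/3 = -4/3)
(21321 + 15451) + (h(11) + (-22 + 35))² = (21321 + 15451) + (-4/3 + (-22 + 35))² = 36772 + (-4/3 + 13)² = 36772 + (35/3)² = 36772 + 1225/9 = 332173/9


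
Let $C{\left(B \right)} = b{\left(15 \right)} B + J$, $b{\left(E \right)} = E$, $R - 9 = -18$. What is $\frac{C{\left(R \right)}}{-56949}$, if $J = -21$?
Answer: $\frac{52}{18983} \approx 0.0027393$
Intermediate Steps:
$R = -9$ ($R = 9 - 18 = -9$)
$C{\left(B \right)} = -21 + 15 B$ ($C{\left(B \right)} = 15 B - 21 = -21 + 15 B$)
$\frac{C{\left(R \right)}}{-56949} = \frac{-21 + 15 \left(-9\right)}{-56949} = \left(-21 - 135\right) \left(- \frac{1}{56949}\right) = \left(-156\right) \left(- \frac{1}{56949}\right) = \frac{52}{18983}$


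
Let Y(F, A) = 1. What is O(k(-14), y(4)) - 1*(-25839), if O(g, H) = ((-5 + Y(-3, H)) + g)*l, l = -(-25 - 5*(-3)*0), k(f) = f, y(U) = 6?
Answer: 25389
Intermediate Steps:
l = 25 (l = -(-25 + 15*0) = -(-25 + 0) = -1*(-25) = 25)
O(g, H) = -100 + 25*g (O(g, H) = ((-5 + 1) + g)*25 = (-4 + g)*25 = -100 + 25*g)
O(k(-14), y(4)) - 1*(-25839) = (-100 + 25*(-14)) - 1*(-25839) = (-100 - 350) + 25839 = -450 + 25839 = 25389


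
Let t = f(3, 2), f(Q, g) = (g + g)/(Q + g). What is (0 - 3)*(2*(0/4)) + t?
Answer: 4/5 ≈ 0.80000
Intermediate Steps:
f(Q, g) = 2*g/(Q + g) (f(Q, g) = (2*g)/(Q + g) = 2*g/(Q + g))
t = 4/5 (t = 2*2/(3 + 2) = 2*2/5 = 2*2*(1/5) = 4/5 ≈ 0.80000)
(0 - 3)*(2*(0/4)) + t = (0 - 3)*(2*(0/4)) + 4/5 = -6*0*(1/4) + 4/5 = -6*0 + 4/5 = -3*0 + 4/5 = 0 + 4/5 = 4/5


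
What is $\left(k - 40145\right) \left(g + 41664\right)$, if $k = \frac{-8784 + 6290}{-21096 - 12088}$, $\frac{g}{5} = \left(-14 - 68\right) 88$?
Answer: $- \frac{232463522957}{1037} \approx -2.2417 \cdot 10^{8}$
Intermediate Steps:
$g = -36080$ ($g = 5 \left(-14 - 68\right) 88 = 5 \left(\left(-82\right) 88\right) = 5 \left(-7216\right) = -36080$)
$k = \frac{1247}{16592}$ ($k = - \frac{2494}{-33184} = \left(-2494\right) \left(- \frac{1}{33184}\right) = \frac{1247}{16592} \approx 0.075157$)
$\left(k - 40145\right) \left(g + 41664\right) = \left(\frac{1247}{16592} - 40145\right) \left(-36080 + 41664\right) = \left(- \frac{666084593}{16592}\right) 5584 = - \frac{232463522957}{1037}$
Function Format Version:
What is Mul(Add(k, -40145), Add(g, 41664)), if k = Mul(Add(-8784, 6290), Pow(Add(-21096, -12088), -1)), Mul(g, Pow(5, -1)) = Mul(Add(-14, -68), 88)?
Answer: Rational(-232463522957, 1037) ≈ -2.2417e+8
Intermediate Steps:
g = -36080 (g = Mul(5, Mul(Add(-14, -68), 88)) = Mul(5, Mul(-82, 88)) = Mul(5, -7216) = -36080)
k = Rational(1247, 16592) (k = Mul(-2494, Pow(-33184, -1)) = Mul(-2494, Rational(-1, 33184)) = Rational(1247, 16592) ≈ 0.075157)
Mul(Add(k, -40145), Add(g, 41664)) = Mul(Add(Rational(1247, 16592), -40145), Add(-36080, 41664)) = Mul(Rational(-666084593, 16592), 5584) = Rational(-232463522957, 1037)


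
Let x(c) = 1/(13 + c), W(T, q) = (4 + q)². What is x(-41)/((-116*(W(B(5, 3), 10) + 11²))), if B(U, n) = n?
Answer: 1/1029616 ≈ 9.7124e-7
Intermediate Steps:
x(-41)/((-116*(W(B(5, 3), 10) + 11²))) = 1/((13 - 41)*((-116*((4 + 10)² + 11²)))) = 1/((-28)*((-116*(14² + 121)))) = -(-1/(116*(196 + 121)))/28 = -1/(28*((-116*317))) = -1/28/(-36772) = -1/28*(-1/36772) = 1/1029616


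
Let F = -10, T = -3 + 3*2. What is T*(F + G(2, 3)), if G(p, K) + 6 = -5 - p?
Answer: -69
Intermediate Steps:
T = 3 (T = -3 + 6 = 3)
G(p, K) = -11 - p (G(p, K) = -6 + (-5 - p) = -11 - p)
T*(F + G(2, 3)) = 3*(-10 + (-11 - 1*2)) = 3*(-10 + (-11 - 2)) = 3*(-10 - 13) = 3*(-23) = -69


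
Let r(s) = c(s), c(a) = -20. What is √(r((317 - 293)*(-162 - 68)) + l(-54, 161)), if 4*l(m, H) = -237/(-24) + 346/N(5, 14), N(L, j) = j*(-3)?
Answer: I*√552930/168 ≈ 4.4261*I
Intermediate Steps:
N(L, j) = -3*j
r(s) = -20
l(m, H) = 275/672 (l(m, H) = (-237/(-24) + 346/((-3*14)))/4 = (-237*(-1/24) + 346/(-42))/4 = (79/8 + 346*(-1/42))/4 = (79/8 - 173/21)/4 = (¼)*(275/168) = 275/672)
√(r((317 - 293)*(-162 - 68)) + l(-54, 161)) = √(-20 + 275/672) = √(-13165/672) = I*√552930/168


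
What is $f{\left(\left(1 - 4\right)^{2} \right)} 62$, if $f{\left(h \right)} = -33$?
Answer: $-2046$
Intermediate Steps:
$f{\left(\left(1 - 4\right)^{2} \right)} 62 = \left(-33\right) 62 = -2046$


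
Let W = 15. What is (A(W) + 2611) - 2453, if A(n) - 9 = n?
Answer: 182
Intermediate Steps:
A(n) = 9 + n
(A(W) + 2611) - 2453 = ((9 + 15) + 2611) - 2453 = (24 + 2611) - 2453 = 2635 - 2453 = 182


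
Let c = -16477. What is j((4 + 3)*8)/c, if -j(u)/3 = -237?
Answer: -711/16477 ≈ -0.043151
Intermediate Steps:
j(u) = 711 (j(u) = -3*(-237) = 711)
j((4 + 3)*8)/c = 711/(-16477) = 711*(-1/16477) = -711/16477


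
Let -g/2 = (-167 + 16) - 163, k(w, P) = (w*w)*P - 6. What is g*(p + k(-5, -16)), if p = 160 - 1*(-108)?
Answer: -86664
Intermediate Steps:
k(w, P) = -6 + P*w² (k(w, P) = w²*P - 6 = P*w² - 6 = -6 + P*w²)
g = 628 (g = -2*((-167 + 16) - 163) = -2*(-151 - 163) = -2*(-314) = 628)
p = 268 (p = 160 + 108 = 268)
g*(p + k(-5, -16)) = 628*(268 + (-6 - 16*(-5)²)) = 628*(268 + (-6 - 16*25)) = 628*(268 + (-6 - 400)) = 628*(268 - 406) = 628*(-138) = -86664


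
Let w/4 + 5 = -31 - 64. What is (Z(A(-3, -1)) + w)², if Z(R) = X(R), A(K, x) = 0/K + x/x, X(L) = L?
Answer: 159201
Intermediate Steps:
w = -400 (w = -20 + 4*(-31 - 64) = -20 + 4*(-95) = -20 - 380 = -400)
A(K, x) = 1 (A(K, x) = 0 + 1 = 1)
Z(R) = R
(Z(A(-3, -1)) + w)² = (1 - 400)² = (-399)² = 159201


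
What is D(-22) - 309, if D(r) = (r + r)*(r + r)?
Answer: 1627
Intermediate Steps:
D(r) = 4*r**2 (D(r) = (2*r)*(2*r) = 4*r**2)
D(-22) - 309 = 4*(-22)**2 - 309 = 4*484 - 309 = 1936 - 309 = 1627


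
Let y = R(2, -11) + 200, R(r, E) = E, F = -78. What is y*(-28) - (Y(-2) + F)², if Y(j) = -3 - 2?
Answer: -12181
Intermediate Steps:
Y(j) = -5
y = 189 (y = -11 + 200 = 189)
y*(-28) - (Y(-2) + F)² = 189*(-28) - (-5 - 78)² = -5292 - 1*(-83)² = -5292 - 1*6889 = -5292 - 6889 = -12181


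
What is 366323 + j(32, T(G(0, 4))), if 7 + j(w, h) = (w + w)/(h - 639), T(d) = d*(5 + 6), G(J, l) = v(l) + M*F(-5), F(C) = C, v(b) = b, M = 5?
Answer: 159347428/435 ≈ 3.6632e+5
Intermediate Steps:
G(J, l) = -25 + l (G(J, l) = l + 5*(-5) = l - 25 = -25 + l)
T(d) = 11*d (T(d) = d*11 = 11*d)
j(w, h) = -7 + 2*w/(-639 + h) (j(w, h) = -7 + (w + w)/(h - 639) = -7 + (2*w)/(-639 + h) = -7 + 2*w/(-639 + h))
366323 + j(32, T(G(0, 4))) = 366323 + (4473 - 77*(-25 + 4) + 2*32)/(-639 + 11*(-25 + 4)) = 366323 + (4473 - 77*(-21) + 64)/(-639 + 11*(-21)) = 366323 + (4473 - 7*(-231) + 64)/(-639 - 231) = 366323 + (4473 + 1617 + 64)/(-870) = 366323 - 1/870*6154 = 366323 - 3077/435 = 159347428/435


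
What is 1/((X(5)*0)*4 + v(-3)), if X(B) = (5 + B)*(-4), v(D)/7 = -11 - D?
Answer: -1/56 ≈ -0.017857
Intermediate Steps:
v(D) = -77 - 7*D (v(D) = 7*(-11 - D) = -77 - 7*D)
X(B) = -20 - 4*B
1/((X(5)*0)*4 + v(-3)) = 1/(((-20 - 4*5)*0)*4 + (-77 - 7*(-3))) = 1/(((-20 - 20)*0)*4 + (-77 + 21)) = 1/(-40*0*4 - 56) = 1/(0*4 - 56) = 1/(0 - 56) = 1/(-56) = -1/56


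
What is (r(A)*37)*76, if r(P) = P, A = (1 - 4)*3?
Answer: -25308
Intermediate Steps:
A = -9 (A = -3*3 = -9)
(r(A)*37)*76 = -9*37*76 = -333*76 = -25308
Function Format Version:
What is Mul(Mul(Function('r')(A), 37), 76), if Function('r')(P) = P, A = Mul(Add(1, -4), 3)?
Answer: -25308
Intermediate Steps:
A = -9 (A = Mul(-3, 3) = -9)
Mul(Mul(Function('r')(A), 37), 76) = Mul(Mul(-9, 37), 76) = Mul(-333, 76) = -25308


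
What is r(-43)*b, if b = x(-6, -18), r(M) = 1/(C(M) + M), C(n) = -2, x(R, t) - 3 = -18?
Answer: 1/3 ≈ 0.33333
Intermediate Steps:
x(R, t) = -15 (x(R, t) = 3 - 18 = -15)
r(M) = 1/(-2 + M)
b = -15
r(-43)*b = -15/(-2 - 43) = -15/(-45) = -1/45*(-15) = 1/3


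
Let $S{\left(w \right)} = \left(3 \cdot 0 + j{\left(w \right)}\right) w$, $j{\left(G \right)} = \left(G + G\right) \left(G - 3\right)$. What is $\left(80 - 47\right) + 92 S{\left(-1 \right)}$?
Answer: $-703$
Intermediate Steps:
$j{\left(G \right)} = 2 G \left(-3 + G\right)$
$S{\left(w \right)} = 2 w^{2} \left(-3 + w\right)$ ($S{\left(w \right)} = \left(3 \cdot 0 + 2 w \left(-3 + w\right)\right) w = \left(0 + 2 w \left(-3 + w\right)\right) w = 2 w \left(-3 + w\right) w = 2 w^{2} \left(-3 + w\right)$)
$\left(80 - 47\right) + 92 S{\left(-1 \right)} = \left(80 - 47\right) + 92 \cdot 2 \left(-1\right)^{2} \left(-3 - 1\right) = \left(80 - 47\right) + 92 \cdot 2 \cdot 1 \left(-4\right) = 33 + 92 \left(-8\right) = 33 - 736 = -703$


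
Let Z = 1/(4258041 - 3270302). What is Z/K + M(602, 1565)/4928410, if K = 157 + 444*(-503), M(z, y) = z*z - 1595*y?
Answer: -94073120296264997/217282410715328650 ≈ -0.43295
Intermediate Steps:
M(z, y) = z² - 1595*y
K = -223175 (K = 157 - 223332 = -223175)
Z = 1/987739 ≈ 1.0124e-6
Z/K + M(602, 1565)/4928410 = (1/987739)/(-223175) + (602² - 1595*1565)/4928410 = (1/987739)*(-1/223175) + (362404 - 2496175)*(1/4928410) = -1/220438651325 - 2133771*1/4928410 = -1/220438651325 - 2133771/4928410 = -94073120296264997/217282410715328650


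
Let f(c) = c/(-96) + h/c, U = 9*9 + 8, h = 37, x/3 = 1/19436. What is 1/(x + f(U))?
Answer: -41515296/21222563 ≈ -1.9562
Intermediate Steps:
x = 3/19436 ≈ 0.00015435
U = 89 (U = 81 + 8 = 89)
f(c) = 37/c - c/96 (f(c) = c/(-96) + 37/c = c*(-1/96) + 37/c = -c/96 + 37/c = 37/c - c/96)
1/(x + f(U)) = 1/(3/19436 + (37/89 - 1/96*89)) = 1/(3/19436 + (37*(1/89) - 89/96)) = 1/(3/19436 + (37/89 - 89/96)) = 1/(3/19436 - 4369/8544) = 1/(-21222563/41515296) = -41515296/21222563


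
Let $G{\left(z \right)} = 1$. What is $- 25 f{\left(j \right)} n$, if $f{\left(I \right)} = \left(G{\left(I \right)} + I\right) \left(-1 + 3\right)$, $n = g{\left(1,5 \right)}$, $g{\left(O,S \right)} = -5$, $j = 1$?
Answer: $500$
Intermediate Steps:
$n = -5$
$f{\left(I \right)} = 2 + 2 I$ ($f{\left(I \right)} = \left(1 + I\right) \left(-1 + 3\right) = \left(1 + I\right) 2 = 2 + 2 I$)
$- 25 f{\left(j \right)} n = - 25 \left(2 + 2 \cdot 1\right) \left(-5\right) = - 25 \left(2 + 2\right) \left(-5\right) = \left(-25\right) 4 \left(-5\right) = \left(-100\right) \left(-5\right) = 500$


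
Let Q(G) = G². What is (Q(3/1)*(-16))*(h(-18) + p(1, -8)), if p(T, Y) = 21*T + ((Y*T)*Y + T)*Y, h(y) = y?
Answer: 74448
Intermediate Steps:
p(T, Y) = 21*T + Y*(T + T*Y²) (p(T, Y) = 21*T + ((T*Y)*Y + T)*Y = 21*T + (T*Y² + T)*Y = 21*T + (T + T*Y²)*Y = 21*T + Y*(T + T*Y²))
(Q(3/1)*(-16))*(h(-18) + p(1, -8)) = ((3/1)²*(-16))*(-18 + 1*(21 - 8 + (-8)³)) = ((3*1)²*(-16))*(-18 + 1*(21 - 8 - 512)) = (3²*(-16))*(-18 + 1*(-499)) = (9*(-16))*(-18 - 499) = -144*(-517) = 74448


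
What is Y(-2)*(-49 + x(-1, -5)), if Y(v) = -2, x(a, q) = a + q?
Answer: 110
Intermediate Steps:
Y(-2)*(-49 + x(-1, -5)) = -2*(-49 + (-1 - 5)) = -2*(-49 - 6) = -2*(-55) = 110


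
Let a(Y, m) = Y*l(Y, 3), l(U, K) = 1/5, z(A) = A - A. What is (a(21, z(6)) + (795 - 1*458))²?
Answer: 2910436/25 ≈ 1.1642e+5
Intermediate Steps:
z(A) = 0
l(U, K) = ⅕ (l(U, K) = 1*(⅕) = ⅕)
a(Y, m) = Y/5 (a(Y, m) = Y*(⅕) = Y/5)
(a(21, z(6)) + (795 - 1*458))² = ((⅕)*21 + (795 - 1*458))² = (21/5 + (795 - 458))² = (21/5 + 337)² = (1706/5)² = 2910436/25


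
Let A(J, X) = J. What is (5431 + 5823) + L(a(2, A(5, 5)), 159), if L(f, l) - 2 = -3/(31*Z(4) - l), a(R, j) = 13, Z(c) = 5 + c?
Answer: 450239/40 ≈ 11256.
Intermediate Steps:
L(f, l) = 2 - 3/(279 - l) (L(f, l) = 2 - 3/(31*(5 + 4) - l) = 2 - 3/(31*9 - l) = 2 - 3/(279 - l))
(5431 + 5823) + L(a(2, A(5, 5)), 159) = (5431 + 5823) + (-555 + 2*159)/(-279 + 159) = 11254 + (-555 + 318)/(-120) = 11254 - 1/120*(-237) = 11254 + 79/40 = 450239/40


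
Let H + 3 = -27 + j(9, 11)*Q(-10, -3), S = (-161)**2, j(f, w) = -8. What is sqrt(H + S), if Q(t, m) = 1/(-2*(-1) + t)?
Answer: 2*sqrt(6473) ≈ 160.91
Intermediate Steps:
S = 25921
Q(t, m) = 1/(2 + t)
H = -29 (H = -3 + (-27 - 8/(2 - 10)) = -3 + (-27 - 8/(-8)) = -3 + (-27 - 8*(-1/8)) = -3 + (-27 + 1) = -3 - 26 = -29)
sqrt(H + S) = sqrt(-29 + 25921) = sqrt(25892) = 2*sqrt(6473)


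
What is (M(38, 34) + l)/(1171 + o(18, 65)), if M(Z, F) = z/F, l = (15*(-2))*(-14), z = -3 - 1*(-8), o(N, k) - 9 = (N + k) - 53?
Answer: 2857/8228 ≈ 0.34723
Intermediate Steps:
o(N, k) = -44 + N + k (o(N, k) = 9 + ((N + k) - 53) = 9 + (-53 + N + k) = -44 + N + k)
z = 5 (z = -3 + 8 = 5)
l = 420 (l = -30*(-14) = 420)
M(Z, F) = 5/F
(M(38, 34) + l)/(1171 + o(18, 65)) = (5/34 + 420)/(1171 + (-44 + 18 + 65)) = (5*(1/34) + 420)/(1171 + 39) = (5/34 + 420)/1210 = (14285/34)*(1/1210) = 2857/8228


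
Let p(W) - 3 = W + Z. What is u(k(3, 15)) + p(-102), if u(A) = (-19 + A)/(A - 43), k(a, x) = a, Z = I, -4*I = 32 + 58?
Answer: -1211/10 ≈ -121.10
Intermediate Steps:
I = -45/2 (I = -(32 + 58)/4 = -1/4*90 = -45/2 ≈ -22.500)
Z = -45/2 ≈ -22.500
u(A) = (-19 + A)/(-43 + A)
p(W) = -39/2 + W (p(W) = 3 + (W - 45/2) = 3 + (-45/2 + W) = -39/2 + W)
u(k(3, 15)) + p(-102) = (-19 + 3)/(-43 + 3) + (-39/2 - 102) = -16/(-40) - 243/2 = -1/40*(-16) - 243/2 = 2/5 - 243/2 = -1211/10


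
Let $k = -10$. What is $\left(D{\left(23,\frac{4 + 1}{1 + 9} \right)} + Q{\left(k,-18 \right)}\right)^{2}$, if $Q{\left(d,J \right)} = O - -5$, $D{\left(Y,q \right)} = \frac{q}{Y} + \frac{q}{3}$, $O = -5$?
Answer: $\frac{169}{4761} \approx 0.035497$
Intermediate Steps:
$D{\left(Y,q \right)} = \frac{q}{3} + \frac{q}{Y}$ ($D{\left(Y,q \right)} = \frac{q}{Y} + q \frac{1}{3} = \frac{q}{Y} + \frac{q}{3} = \frac{q}{3} + \frac{q}{Y}$)
$Q{\left(d,J \right)} = 0$ ($Q{\left(d,J \right)} = -5 - -5 = -5 + 5 = 0$)
$\left(D{\left(23,\frac{4 + 1}{1 + 9} \right)} + Q{\left(k,-18 \right)}\right)^{2} = \left(\left(\frac{\left(4 + 1\right) \frac{1}{1 + 9}}{3} + \frac{\left(4 + 1\right) \frac{1}{1 + 9}}{23}\right) + 0\right)^{2} = \left(\left(\frac{5 \cdot \frac{1}{10}}{3} + \frac{5}{10} \cdot \frac{1}{23}\right) + 0\right)^{2} = \left(\left(\frac{5 \cdot \frac{1}{10}}{3} + 5 \cdot \frac{1}{10} \cdot \frac{1}{23}\right) + 0\right)^{2} = \left(\left(\frac{1}{3} \cdot \frac{1}{2} + \frac{1}{2} \cdot \frac{1}{23}\right) + 0\right)^{2} = \left(\left(\frac{1}{6} + \frac{1}{46}\right) + 0\right)^{2} = \left(\frac{13}{69} + 0\right)^{2} = \left(\frac{13}{69}\right)^{2} = \frac{169}{4761}$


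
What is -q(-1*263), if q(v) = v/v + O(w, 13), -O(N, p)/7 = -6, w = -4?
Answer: -43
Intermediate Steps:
O(N, p) = 42 (O(N, p) = -7*(-6) = 42)
q(v) = 43 (q(v) = v/v + 42 = 1 + 42 = 43)
-q(-1*263) = -1*43 = -43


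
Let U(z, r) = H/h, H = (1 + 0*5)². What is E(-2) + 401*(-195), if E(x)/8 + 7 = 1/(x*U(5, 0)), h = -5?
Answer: -78231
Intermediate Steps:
H = 1 (H = (1 + 0)² = 1² = 1)
U(z, r) = -⅕ (U(z, r) = 1/(-5) = 1*(-⅕) = -⅕)
E(x) = -56 - 40/x (E(x) = -56 + 8/((x*(-⅕))) = -56 + 8/((-x/5)) = -56 + 8*(-5/x) = -56 - 40/x)
E(-2) + 401*(-195) = (-56 - 40/(-2)) + 401*(-195) = (-56 - 40*(-½)) - 78195 = (-56 + 20) - 78195 = -36 - 78195 = -78231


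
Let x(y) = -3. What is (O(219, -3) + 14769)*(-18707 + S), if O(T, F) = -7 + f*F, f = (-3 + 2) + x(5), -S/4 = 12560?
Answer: -1018622978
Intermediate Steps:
S = -50240 (S = -4*12560 = -50240)
f = -4 (f = (-3 + 2) - 3 = -1 - 3 = -4)
O(T, F) = -7 - 4*F
(O(219, -3) + 14769)*(-18707 + S) = ((-7 - 4*(-3)) + 14769)*(-18707 - 50240) = ((-7 + 12) + 14769)*(-68947) = (5 + 14769)*(-68947) = 14774*(-68947) = -1018622978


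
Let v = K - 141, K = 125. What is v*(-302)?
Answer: 4832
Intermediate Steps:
v = -16 (v = 125 - 141 = -16)
v*(-302) = -16*(-302) = 4832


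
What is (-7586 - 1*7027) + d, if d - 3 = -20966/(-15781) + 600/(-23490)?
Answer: -180512700272/12356523 ≈ -14609.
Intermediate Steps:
d = 53170327/12356523 (d = 3 + (-20966/(-15781) + 600/(-23490)) = 3 + (-20966*(-1/15781) + 600*(-1/23490)) = 3 + (20966/15781 - 20/783) = 3 + 16100758/12356523 = 53170327/12356523 ≈ 4.3030)
(-7586 - 1*7027) + d = (-7586 - 1*7027) + 53170327/12356523 = (-7586 - 7027) + 53170327/12356523 = -14613 + 53170327/12356523 = -180512700272/12356523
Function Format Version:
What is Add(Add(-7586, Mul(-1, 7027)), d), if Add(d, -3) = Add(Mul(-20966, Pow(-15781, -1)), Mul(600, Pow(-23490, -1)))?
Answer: Rational(-180512700272, 12356523) ≈ -14609.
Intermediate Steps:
d = Rational(53170327, 12356523) (d = Add(3, Add(Mul(-20966, Pow(-15781, -1)), Mul(600, Pow(-23490, -1)))) = Add(3, Add(Mul(-20966, Rational(-1, 15781)), Mul(600, Rational(-1, 23490)))) = Add(3, Add(Rational(20966, 15781), Rational(-20, 783))) = Add(3, Rational(16100758, 12356523)) = Rational(53170327, 12356523) ≈ 4.3030)
Add(Add(-7586, Mul(-1, 7027)), d) = Add(Add(-7586, Mul(-1, 7027)), Rational(53170327, 12356523)) = Add(Add(-7586, -7027), Rational(53170327, 12356523)) = Add(-14613, Rational(53170327, 12356523)) = Rational(-180512700272, 12356523)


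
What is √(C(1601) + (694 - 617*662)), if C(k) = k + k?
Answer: I*√404558 ≈ 636.05*I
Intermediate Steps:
C(k) = 2*k
√(C(1601) + (694 - 617*662)) = √(2*1601 + (694 - 617*662)) = √(3202 + (694 - 408454)) = √(3202 - 407760) = √(-404558) = I*√404558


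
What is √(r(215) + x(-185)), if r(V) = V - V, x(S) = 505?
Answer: √505 ≈ 22.472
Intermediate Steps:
r(V) = 0
√(r(215) + x(-185)) = √(0 + 505) = √505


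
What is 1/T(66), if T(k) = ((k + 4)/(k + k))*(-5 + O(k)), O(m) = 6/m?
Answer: -121/315 ≈ -0.38413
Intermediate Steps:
T(k) = (-5 + 6/k)*(4 + k)/(2*k) (T(k) = ((k + 4)/(k + k))*(-5 + 6/k) = ((4 + k)/((2*k)))*(-5 + 6/k) = ((4 + k)*(1/(2*k)))*(-5 + 6/k) = ((4 + k)/(2*k))*(-5 + 6/k) = (-5 + 6/k)*(4 + k)/(2*k))
1/T(66) = 1/(-5/2 - 7/66 + 12/66²) = 1/(-5/2 - 7*1/66 + 12*(1/4356)) = 1/(-5/2 - 7/66 + 1/363) = 1/(-315/121) = -121/315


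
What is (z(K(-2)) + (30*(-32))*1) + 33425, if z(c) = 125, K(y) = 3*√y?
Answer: 32590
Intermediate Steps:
(z(K(-2)) + (30*(-32))*1) + 33425 = (125 + (30*(-32))*1) + 33425 = (125 - 960*1) + 33425 = (125 - 960) + 33425 = -835 + 33425 = 32590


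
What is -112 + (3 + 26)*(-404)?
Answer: -11828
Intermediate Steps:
-112 + (3 + 26)*(-404) = -112 + 29*(-404) = -112 - 11716 = -11828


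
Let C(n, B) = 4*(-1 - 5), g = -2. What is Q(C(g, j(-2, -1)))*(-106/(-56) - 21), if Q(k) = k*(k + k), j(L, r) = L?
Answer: -154080/7 ≈ -22011.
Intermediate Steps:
C(n, B) = -24 (C(n, B) = 4*(-6) = -24)
Q(k) = 2*k² (Q(k) = k*(2*k) = 2*k²)
Q(C(g, j(-2, -1)))*(-106/(-56) - 21) = (2*(-24)²)*(-106/(-56) - 21) = (2*576)*(-106*(-1/56) - 21) = 1152*(53/28 - 21) = 1152*(-535/28) = -154080/7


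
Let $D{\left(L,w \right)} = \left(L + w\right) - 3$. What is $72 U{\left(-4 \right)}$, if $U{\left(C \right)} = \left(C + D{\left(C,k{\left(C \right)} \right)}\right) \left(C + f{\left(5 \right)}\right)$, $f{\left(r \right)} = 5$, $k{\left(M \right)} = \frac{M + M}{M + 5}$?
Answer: $-1368$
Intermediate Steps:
$k{\left(M \right)} = \frac{2 M}{5 + M}$
$D{\left(L,w \right)} = -3 + L + w$
$U{\left(C \right)} = \left(5 + C\right) \left(-3 + 2 C + \frac{2 C}{5 + C}\right)$ ($U{\left(C \right)} = \left(C + \left(-3 + C + \frac{2 C}{5 + C}\right)\right) \left(C + 5\right) = \left(-3 + 2 C + \frac{2 C}{5 + C}\right) \left(5 + C\right) = \left(5 + C\right) \left(-3 + 2 C + \frac{2 C}{5 + C}\right)$)
$72 U{\left(-4 \right)} = 72 \left(-15 + 2 \left(-4\right)^{2} + 9 \left(-4\right)\right) = 72 \left(-15 + 2 \cdot 16 - 36\right) = 72 \left(-15 + 32 - 36\right) = 72 \left(-19\right) = -1368$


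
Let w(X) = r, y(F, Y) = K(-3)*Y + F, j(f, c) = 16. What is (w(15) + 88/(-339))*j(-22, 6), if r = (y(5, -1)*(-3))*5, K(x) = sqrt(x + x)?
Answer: -408208/339 + 240*I*sqrt(6) ≈ -1204.2 + 587.88*I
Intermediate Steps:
K(x) = sqrt(2)*sqrt(x) (K(x) = sqrt(2*x) = sqrt(2)*sqrt(x))
y(F, Y) = F + I*Y*sqrt(6) (y(F, Y) = (sqrt(2)*sqrt(-3))*Y + F = (sqrt(2)*(I*sqrt(3)))*Y + F = (I*sqrt(6))*Y + F = I*Y*sqrt(6) + F = F + I*Y*sqrt(6))
r = -75 + 15*I*sqrt(6) (r = ((5 + I*(-1)*sqrt(6))*(-3))*5 = ((5 - I*sqrt(6))*(-3))*5 = (-15 + 3*I*sqrt(6))*5 = -75 + 15*I*sqrt(6) ≈ -75.0 + 36.742*I)
w(X) = -75 + 15*I*sqrt(6)
(w(15) + 88/(-339))*j(-22, 6) = ((-75 + 15*I*sqrt(6)) + 88/(-339))*16 = ((-75 + 15*I*sqrt(6)) + 88*(-1/339))*16 = ((-75 + 15*I*sqrt(6)) - 88/339)*16 = (-25513/339 + 15*I*sqrt(6))*16 = -408208/339 + 240*I*sqrt(6)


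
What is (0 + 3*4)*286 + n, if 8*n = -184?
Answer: 3409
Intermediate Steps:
n = -23 (n = (1/8)*(-184) = -23)
(0 + 3*4)*286 + n = (0 + 3*4)*286 - 23 = (0 + 12)*286 - 23 = 12*286 - 23 = 3432 - 23 = 3409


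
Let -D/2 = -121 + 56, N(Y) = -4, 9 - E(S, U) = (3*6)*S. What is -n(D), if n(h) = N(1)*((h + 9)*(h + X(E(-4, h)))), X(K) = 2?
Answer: 73392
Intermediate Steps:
E(S, U) = 9 - 18*S (E(S, U) = 9 - 3*6*S = 9 - 18*S)
D = 130 (D = -2*(-121 + 56) = -2*(-65) = 130)
n(h) = -4*(2 + h)*(9 + h) (n(h) = -4*(h + 9)*(h + 2) = -4*(9 + h)*(2 + h) = -4*(2 + h)*(9 + h))
-n(D) = -(-72 - 44*130 - 4*130**2) = -(-72 - 5720 - 4*16900) = -(-72 - 5720 - 67600) = -1*(-73392) = 73392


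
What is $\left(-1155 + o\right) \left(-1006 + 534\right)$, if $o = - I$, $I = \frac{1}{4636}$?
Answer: $\frac{631840558}{1159} \approx 5.4516 \cdot 10^{5}$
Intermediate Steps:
$I = \frac{1}{4636} \approx 0.0002157$
$o = - \frac{1}{4636}$ ($o = \left(-1\right) \frac{1}{4636} = - \frac{1}{4636} \approx -0.0002157$)
$\left(-1155 + o\right) \left(-1006 + 534\right) = \left(-1155 - \frac{1}{4636}\right) \left(-1006 + 534\right) = \left(- \frac{5354581}{4636}\right) \left(-472\right) = \frac{631840558}{1159}$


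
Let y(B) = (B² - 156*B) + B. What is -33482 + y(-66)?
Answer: -18896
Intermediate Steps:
y(B) = B² - 155*B
-33482 + y(-66) = -33482 - 66*(-155 - 66) = -33482 - 66*(-221) = -33482 + 14586 = -18896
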